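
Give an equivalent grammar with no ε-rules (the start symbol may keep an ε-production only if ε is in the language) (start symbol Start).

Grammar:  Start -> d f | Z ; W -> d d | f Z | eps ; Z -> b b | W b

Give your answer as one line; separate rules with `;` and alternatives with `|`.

Start -> d f | Z; W -> d d | f Z; Z -> b b | W b | b

The nullable symbols are {W}.
ε ∉ L(G), so no ε-production is kept.
For each production, add variants omitting each subset of nullable occurrences: Z → W b gives W b | b.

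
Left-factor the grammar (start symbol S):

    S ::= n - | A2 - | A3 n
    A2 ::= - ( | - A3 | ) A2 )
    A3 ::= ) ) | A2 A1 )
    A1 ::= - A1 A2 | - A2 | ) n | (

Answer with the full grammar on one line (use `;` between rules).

A2 has alternatives sharing prefix '-': factor to A2 → - A2' with A2' → ( | A3.
A1 has alternatives sharing prefix '-': factor to A1 → - A1' with A1' → A1 A2 | A2.

S ::= n - | A2 - | A3 n; A2 ::= ) A2 ) | - A2'; A3 ::= ) ) | A2 A1 ); A1 ::= ) n | ( | - A1'; A2' ::= ( | A3; A1' ::= A1 A2 | A2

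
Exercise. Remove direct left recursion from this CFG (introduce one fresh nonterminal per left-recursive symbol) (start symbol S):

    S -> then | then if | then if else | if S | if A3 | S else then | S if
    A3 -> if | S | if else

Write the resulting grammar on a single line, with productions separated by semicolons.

S -> then S' | then if S' | then if else S' | if S S' | if A3 S'; A3 -> if | S | if else; S' -> else then S' | if S' | ε

Directly left-recursive nonterminal: S.
For S: α = {else then, if}, β = {then, then if, then if else, if S, if A3}. Rewrite as S → β S' and S' → α S' | ε.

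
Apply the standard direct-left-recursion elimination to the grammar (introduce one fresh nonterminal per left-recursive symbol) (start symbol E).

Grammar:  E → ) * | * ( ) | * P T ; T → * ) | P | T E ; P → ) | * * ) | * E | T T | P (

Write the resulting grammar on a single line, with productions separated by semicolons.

Directly left-recursive nonterminals: T, P.
For T: α = {E}, β = {* ), P}. Rewrite as T → β T' and T' → α T' | ε.
For P: α = {(}, β = {), * * ), * E, T T}. Rewrite as P → β P' and P' → α P' | ε.

E → ) * | * ( ) | * P T; T → * ) T' | P T'; P → ) P' | * * ) P' | * E P' | T T P'; T' → E T' | ε; P' → ( P' | ε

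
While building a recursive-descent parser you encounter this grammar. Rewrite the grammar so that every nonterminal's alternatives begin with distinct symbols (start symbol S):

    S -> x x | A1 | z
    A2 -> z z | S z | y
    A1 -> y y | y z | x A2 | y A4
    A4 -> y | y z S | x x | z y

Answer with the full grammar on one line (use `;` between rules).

A1 has alternatives sharing prefix 'y': factor to A1 → y A1' with A1' → y | z | A4.
A4 has alternatives sharing prefix 'y': factor to A4 → y A4' with A4' → ε | z S.

S -> x x | A1 | z; A2 -> z z | S z | y; A1 -> x A2 | y A1'; A4 -> x x | z y | y A4'; A1' -> y | z | A4; A4' -> epsilon | z S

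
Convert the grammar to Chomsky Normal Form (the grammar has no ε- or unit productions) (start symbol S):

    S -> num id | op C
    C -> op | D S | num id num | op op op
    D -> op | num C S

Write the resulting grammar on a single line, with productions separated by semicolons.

S -> X1 X2 | X3 C; C -> op | D S | X1 Y1 | X3 Y2; D -> op | X1 Y3; X1 -> num; X2 -> id; X3 -> op; Y1 -> X2 X1; Y2 -> X3 X3; Y3 -> C S

Introduce a nonterminal for each terminal appearing in a rule of length ≥ 2: X1 → num, X2 → id, X3 → op.
Binarize each right-hand side of length ≥ 3 by chaining fresh nonterminals (Y1, Y2, …): affected rules were C → X1 X2 X1; C → X3 X3 X3; D → X1 C S.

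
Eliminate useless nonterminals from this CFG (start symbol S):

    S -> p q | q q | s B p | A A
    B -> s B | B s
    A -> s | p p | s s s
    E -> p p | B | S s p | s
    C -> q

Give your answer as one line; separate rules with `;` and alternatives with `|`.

S -> p q | q q | A A; A -> s | p p | s s s

Generating nonterminals: {A, C, E, S}.
Reachable from S after that: {A, S}.
Removed useless symbols: {B, C, E} and every production mentioning them.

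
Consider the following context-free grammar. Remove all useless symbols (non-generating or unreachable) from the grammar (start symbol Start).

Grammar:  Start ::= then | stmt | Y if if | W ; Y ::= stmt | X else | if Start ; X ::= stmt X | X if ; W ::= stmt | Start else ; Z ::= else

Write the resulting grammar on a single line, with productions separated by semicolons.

Start ::= then | stmt | Y if if | W; Y ::= stmt | if Start; W ::= stmt | Start else

Generating nonterminals: {Start, W, Y, Z}.
Reachable from Start after that: {Start, W, Y}.
Removed useless symbols: {X, Z} and every production mentioning them.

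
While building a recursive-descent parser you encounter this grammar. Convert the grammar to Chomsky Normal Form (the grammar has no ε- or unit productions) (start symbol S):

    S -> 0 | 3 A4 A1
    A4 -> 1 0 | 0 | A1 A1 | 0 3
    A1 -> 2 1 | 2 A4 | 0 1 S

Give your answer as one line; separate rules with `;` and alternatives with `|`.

S -> 0 | X1 Y1; A4 -> X2 X3 | 0 | A1 A1 | X3 X1; A1 -> X4 X2 | X4 A4 | X3 Y2; X1 -> 3; X2 -> 1; X3 -> 0; X4 -> 2; Y1 -> A4 A1; Y2 -> X2 S

Introduce a nonterminal for each terminal appearing in a rule of length ≥ 2: X1 → 3, X2 → 1, X3 → 0, X4 → 2.
Binarize each right-hand side of length ≥ 3 by chaining fresh nonterminals (Y1, Y2, …): affected rules were S → X1 A4 A1; A1 → X3 X2 S.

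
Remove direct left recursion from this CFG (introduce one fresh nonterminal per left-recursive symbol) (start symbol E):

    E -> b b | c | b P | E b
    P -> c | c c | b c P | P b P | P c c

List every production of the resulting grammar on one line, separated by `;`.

E, P are directly left-recursive.
For E: α = {b}, β = {b b, c, b P}. Rewrite as E → β E' and E' → α E' | ε.
For P: α = {b P, c c}, β = {c, c c, b c P}. Rewrite as P → β P' and P' → α P' | ε.

E -> b b E' | c E' | b P E'; P -> c P' | c c P' | b c P P'; E' -> b E' | ε; P' -> b P P' | c c P' | ε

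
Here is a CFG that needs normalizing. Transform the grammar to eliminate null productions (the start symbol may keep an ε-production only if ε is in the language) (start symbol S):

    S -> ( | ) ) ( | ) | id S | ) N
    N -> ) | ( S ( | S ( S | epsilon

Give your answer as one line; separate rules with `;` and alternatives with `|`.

S -> ( | ) ) ( | ) | id S | ) N; N -> ) | ( S ( | S ( S

The nullable symbols are {N}.
ε ∉ L(G), so no ε-production is kept.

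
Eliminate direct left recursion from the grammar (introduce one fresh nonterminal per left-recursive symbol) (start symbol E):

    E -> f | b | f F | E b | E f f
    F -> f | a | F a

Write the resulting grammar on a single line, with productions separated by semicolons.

E -> f E' | b E' | f F E'; F -> f F' | a F'; E' -> b E' | f f E' | ε; F' -> a F' | ε

Left recursion appears on E, F.
For E: α = {b, f f}, β = {f, b, f F}. Rewrite as E → β E' and E' → α E' | ε.
For F: α = {a}, β = {f, a}. Rewrite as F → β F' and F' → α F' | ε.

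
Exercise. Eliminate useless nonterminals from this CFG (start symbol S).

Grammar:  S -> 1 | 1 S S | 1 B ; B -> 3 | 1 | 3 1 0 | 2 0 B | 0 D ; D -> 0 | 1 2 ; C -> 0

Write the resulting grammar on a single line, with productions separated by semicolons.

S -> 1 | 1 S S | 1 B; B -> 3 | 1 | 3 1 0 | 2 0 B | 0 D; D -> 0 | 1 2

Generating nonterminals: {B, C, D, S}.
Reachable from S after that: {B, D, S}.
Removed useless symbols: {C} and every production mentioning them.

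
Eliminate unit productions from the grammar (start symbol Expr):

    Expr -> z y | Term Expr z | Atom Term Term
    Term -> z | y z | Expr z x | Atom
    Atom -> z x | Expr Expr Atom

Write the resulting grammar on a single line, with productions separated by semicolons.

Expr -> z y | Term Expr z | Atom Term Term; Term -> z | y z | Expr z x | z x | Expr Expr Atom; Atom -> z x | Expr Expr Atom

Unit pairs: Term ⇒* {Atom}.
For every A with A ⇒* B via unit rules, add B's non-unit alternatives to A; then delete every rule of the form X → Y.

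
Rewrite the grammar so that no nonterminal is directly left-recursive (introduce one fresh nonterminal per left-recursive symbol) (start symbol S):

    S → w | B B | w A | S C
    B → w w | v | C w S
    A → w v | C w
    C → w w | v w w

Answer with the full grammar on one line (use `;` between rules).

S → w S' | B B S' | w A S'; B → w w | v | C w S; A → w v | C w; C → w w | v w w; S' → C S' | ε

Directly left-recursive nonterminal: S.
For S: α = {C}, β = {w, B B, w A}. Rewrite as S → β S' and S' → α S' | ε.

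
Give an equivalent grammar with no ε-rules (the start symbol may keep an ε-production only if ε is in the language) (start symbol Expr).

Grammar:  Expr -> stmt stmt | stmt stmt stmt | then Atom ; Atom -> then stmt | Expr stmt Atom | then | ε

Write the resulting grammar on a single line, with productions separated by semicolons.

Nullable set = {Atom}.
ε ∉ L(G), so no ε-production is kept.
Add the nullable-subset variants: Expr → then Atom gives then Atom | then. Atom → Expr stmt Atom gives Expr stmt Atom | Expr stmt.

Expr -> stmt stmt | stmt stmt stmt | then Atom | then; Atom -> then stmt | Expr stmt Atom | Expr stmt | then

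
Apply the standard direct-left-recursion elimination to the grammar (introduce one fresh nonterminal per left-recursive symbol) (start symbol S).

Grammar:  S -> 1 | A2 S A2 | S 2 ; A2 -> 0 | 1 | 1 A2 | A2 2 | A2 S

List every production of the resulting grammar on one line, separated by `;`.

S -> 1 S' | A2 S A2 S'; A2 -> 0 A2' | 1 A2' | 1 A2 A2'; S' -> 2 S' | ε; A2' -> 2 A2' | S A2' | ε

Left recursion appears on S, A2.
For S: α = {2}, β = {1, A2 S A2}. Rewrite as S → β S' and S' → α S' | ε.
For A2: α = {2, S}, β = {0, 1, 1 A2}. Rewrite as A2 → β A2' and A2' → α A2' | ε.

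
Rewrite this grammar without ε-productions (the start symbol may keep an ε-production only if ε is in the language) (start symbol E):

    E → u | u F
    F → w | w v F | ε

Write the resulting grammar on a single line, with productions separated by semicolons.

E → u | u F; F → w | w v F | w v

The nullable symbols are {F}.
ε ∉ L(G), so no ε-production is kept.
Add the nullable-subset variants: F → w v F gives w v F | w v.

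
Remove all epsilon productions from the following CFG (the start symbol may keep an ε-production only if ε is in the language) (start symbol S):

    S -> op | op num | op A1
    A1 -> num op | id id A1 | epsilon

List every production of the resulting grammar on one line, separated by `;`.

S -> op | op num | op A1; A1 -> num op | id id A1 | id id

The nullable symbols are {A1}.
ε ∉ L(G), so no ε-production is kept.
Add the nullable-subset variants: A1 → id id A1 gives id id A1 | id id.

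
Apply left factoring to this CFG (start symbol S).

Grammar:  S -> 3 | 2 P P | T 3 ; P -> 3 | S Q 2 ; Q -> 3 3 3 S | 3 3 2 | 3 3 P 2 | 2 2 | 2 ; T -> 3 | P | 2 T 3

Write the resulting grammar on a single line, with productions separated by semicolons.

Q has alternatives sharing prefix '3 3': factor to Q → 3 3 Q' with Q' → 3 S | 2 | P 2.
Q has alternatives sharing prefix '2': factor to Q → 2 Q'' with Q'' → 2 | ε.

S -> 3 | 2 P P | T 3; P -> 3 | S Q 2; Q -> 3 3 Q' | 2 Q''; T -> 3 | P | 2 T 3; Q' -> 3 S | 2 | P 2; Q'' -> 2 | epsilon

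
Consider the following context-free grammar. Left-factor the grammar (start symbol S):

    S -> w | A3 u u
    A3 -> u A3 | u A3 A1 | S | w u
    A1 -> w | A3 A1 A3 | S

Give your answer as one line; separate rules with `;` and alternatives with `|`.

S -> w | A3 u u; A3 -> S | w u | u A3 A3'; A1 -> w | A3 A1 A3 | S; A3' -> epsilon | A1

A3 has alternatives sharing prefix 'u A3': factor to A3 → u A3 A3' with A3' → ε | A1.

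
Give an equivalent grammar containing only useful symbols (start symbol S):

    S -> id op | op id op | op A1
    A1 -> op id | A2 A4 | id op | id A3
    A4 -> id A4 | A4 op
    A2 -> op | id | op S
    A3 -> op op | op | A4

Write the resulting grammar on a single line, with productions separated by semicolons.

Generating nonterminals: {A1, A2, A3, S}.
Reachable from S after that: {A1, A3, S}.
Removed useless symbols: {A2, A4} and every production mentioning them.

S -> id op | op id op | op A1; A1 -> op id | id op | id A3; A3 -> op op | op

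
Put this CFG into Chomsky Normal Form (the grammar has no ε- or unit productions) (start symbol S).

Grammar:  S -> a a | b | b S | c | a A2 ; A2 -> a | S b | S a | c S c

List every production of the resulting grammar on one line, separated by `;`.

Introduce a nonterminal for each terminal appearing in a rule of length ≥ 2: X1 → a, X2 → b, X3 → c.
Binarize each right-hand side of length ≥ 3 by chaining fresh nonterminals (Y1, Y2, …): affected rules were A2 → X3 S X3.

S -> X1 X1 | b | X2 S | c | X1 A2; A2 -> a | S X2 | S X1 | X3 Y1; X1 -> a; X2 -> b; X3 -> c; Y1 -> S X3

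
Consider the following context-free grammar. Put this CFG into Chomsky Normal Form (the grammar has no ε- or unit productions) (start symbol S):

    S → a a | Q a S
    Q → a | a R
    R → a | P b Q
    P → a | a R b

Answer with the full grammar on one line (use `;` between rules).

Introduce a nonterminal for each terminal appearing in a rule of length ≥ 2: X1 → a, X2 → b.
Binarize each right-hand side of length ≥ 3 by chaining fresh nonterminals (Y1, Y2, …): affected rules were S → Q X1 S; R → P X2 Q; P → X1 R X2.

S → X1 X1 | Q Y1; Q → a | X1 R; R → a | P Y2; P → a | X1 Y3; X1 → a; X2 → b; Y1 → X1 S; Y2 → X2 Q; Y3 → R X2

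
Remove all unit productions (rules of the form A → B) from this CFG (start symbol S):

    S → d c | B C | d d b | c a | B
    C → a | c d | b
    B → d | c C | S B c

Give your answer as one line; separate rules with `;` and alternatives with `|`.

S → d | c C | S B c | d c | B C | d d b | c a; C → a | c d | b; B → d | c C | S B c

Unit pairs: S ⇒* {B}.
For every A with A ⇒* B via unit rules, add B's non-unit alternatives to A; then delete every rule of the form X → Y.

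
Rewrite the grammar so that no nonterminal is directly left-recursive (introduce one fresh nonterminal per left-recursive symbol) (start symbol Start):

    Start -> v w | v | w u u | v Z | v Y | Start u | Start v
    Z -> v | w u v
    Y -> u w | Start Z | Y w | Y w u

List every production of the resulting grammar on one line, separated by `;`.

Start -> v w Start1 | v Start1 | w u u Start1 | v Z Start1 | v Y Start1; Z -> v | w u v; Y -> u w Y1 | Start Z Y1; Start1 -> u Start1 | v Start1 | ε; Y1 -> w Y1 | w u Y1 | ε

Start, Y are directly left-recursive.
For Start: α = {u, v}, β = {v w, v, w u u, v Z, v Y}. Rewrite as Start → β Start1 and Start1 → α Start1 | ε.
For Y: α = {w, w u}, β = {u w, Start Z}. Rewrite as Y → β Y1 and Y1 → α Y1 | ε.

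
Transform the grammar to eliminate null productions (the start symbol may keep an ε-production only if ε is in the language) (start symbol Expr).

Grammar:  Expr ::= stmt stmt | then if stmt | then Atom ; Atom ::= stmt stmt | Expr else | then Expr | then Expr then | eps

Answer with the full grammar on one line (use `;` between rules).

The nullable symbols are {Atom}.
ε ∉ L(G), so no ε-production is kept.
Add the nullable-subset variants: Expr → then Atom gives then Atom | then.

Expr ::= stmt stmt | then if stmt | then Atom | then; Atom ::= stmt stmt | Expr else | then Expr | then Expr then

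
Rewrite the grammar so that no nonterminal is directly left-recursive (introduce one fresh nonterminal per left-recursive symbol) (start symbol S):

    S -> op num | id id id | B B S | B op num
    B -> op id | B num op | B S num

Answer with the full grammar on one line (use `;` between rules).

S -> op num | id id id | B B S | B op num; B -> op id B'; B' -> num op B' | S num B' | ε

B is directly left-recursive.
For B: α = {num op, S num}, β = {op id}. Rewrite as B → β B' and B' → α B' | ε.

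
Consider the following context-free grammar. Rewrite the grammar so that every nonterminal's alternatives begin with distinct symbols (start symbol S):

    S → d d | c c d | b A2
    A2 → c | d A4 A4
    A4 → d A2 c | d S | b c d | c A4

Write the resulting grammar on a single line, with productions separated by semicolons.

A4 has alternatives sharing prefix 'd': factor to A4 → d A4' with A4' → A2 c | S.

S → d d | c c d | b A2; A2 → c | d A4 A4; A4 → b c d | c A4 | d A4'; A4' → A2 c | S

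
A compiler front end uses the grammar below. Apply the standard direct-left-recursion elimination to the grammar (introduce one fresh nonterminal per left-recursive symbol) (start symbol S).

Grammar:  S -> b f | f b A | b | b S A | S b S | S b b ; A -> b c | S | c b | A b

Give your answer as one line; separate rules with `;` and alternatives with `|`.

S -> b f S' | f b A S' | b S' | b S A S'; A -> b c A' | S A' | c b A'; S' -> b S S' | b b S' | ε; A' -> b A' | ε

Left recursion appears on S, A.
For S: α = {b S, b b}, β = {b f, f b A, b, b S A}. Rewrite as S → β S' and S' → α S' | ε.
For A: α = {b}, β = {b c, S, c b}. Rewrite as A → β A' and A' → α A' | ε.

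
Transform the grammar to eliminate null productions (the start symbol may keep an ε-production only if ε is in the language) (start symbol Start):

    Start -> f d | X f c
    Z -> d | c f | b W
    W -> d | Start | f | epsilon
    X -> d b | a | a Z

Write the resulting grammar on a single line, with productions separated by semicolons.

Nullable set = {W}.
ε ∉ L(G), so no ε-production is kept.
Add the nullable-subset variants: Z → b W gives b W | b.

Start -> f d | X f c; Z -> d | c f | b W | b; W -> d | Start | f; X -> d b | a | a Z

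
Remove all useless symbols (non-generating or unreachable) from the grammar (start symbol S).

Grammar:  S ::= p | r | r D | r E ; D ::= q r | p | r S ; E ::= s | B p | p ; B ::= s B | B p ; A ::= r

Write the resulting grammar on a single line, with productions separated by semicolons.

Generating nonterminals: {A, D, E, S}.
Reachable from S after that: {D, E, S}.
Removed useless symbols: {A, B} and every production mentioning them.

S ::= p | r | r D | r E; D ::= q r | p | r S; E ::= s | p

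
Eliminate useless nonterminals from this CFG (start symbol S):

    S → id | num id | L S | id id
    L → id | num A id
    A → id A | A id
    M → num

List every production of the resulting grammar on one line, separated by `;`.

S → id | num id | L S | id id; L → id

Generating nonterminals: {L, M, S}.
Reachable from S after that: {L, S}.
Removed useless symbols: {A, M} and every production mentioning them.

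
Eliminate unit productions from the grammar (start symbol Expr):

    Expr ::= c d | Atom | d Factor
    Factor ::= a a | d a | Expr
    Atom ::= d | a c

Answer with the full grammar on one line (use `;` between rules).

Unit pairs: Expr ⇒* {Atom}; Factor ⇒* {Atom, Expr}.
For every A with A ⇒* B via unit rules, add B's non-unit alternatives to A; then delete every rule of the form X → Y.

Expr ::= d | a c | c d | d Factor; Factor ::= d | a c | a a | d a | c d | d Factor; Atom ::= d | a c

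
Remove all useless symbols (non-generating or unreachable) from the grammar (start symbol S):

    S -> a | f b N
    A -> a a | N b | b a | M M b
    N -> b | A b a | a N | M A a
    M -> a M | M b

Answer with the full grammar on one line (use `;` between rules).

S -> a | f b N; A -> a a | N b | b a; N -> b | A b a | a N

Generating nonterminals: {A, N, S}.
Reachable from S after that: {A, N, S}.
Removed useless symbols: {M} and every production mentioning them.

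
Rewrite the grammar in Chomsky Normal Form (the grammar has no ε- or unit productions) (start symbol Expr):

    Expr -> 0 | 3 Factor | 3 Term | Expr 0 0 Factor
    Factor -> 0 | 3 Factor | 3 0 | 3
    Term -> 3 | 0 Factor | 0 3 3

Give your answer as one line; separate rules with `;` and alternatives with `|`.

Expr -> 0 | X1 Factor | X1 Term | Expr Y1; Factor -> 0 | X1 Factor | X1 X2 | 3; Term -> 3 | X2 Factor | X2 Y3; X1 -> 3; X2 -> 0; Y1 -> X2 Y2; Y2 -> X2 Factor; Y3 -> X1 X1

Introduce a nonterminal for each terminal appearing in a rule of length ≥ 2: X1 → 3, X2 → 0.
Binarize each right-hand side of length ≥ 3 by chaining fresh nonterminals (Y1, Y2, …): affected rules were Expr → Expr X2 X2 Factor; Term → X2 X1 X1.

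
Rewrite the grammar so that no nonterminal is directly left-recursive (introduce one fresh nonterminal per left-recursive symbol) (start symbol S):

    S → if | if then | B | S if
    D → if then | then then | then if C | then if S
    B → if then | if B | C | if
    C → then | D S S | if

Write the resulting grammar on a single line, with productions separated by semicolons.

S → if S' | if then S' | B S'; D → if then | then then | then if C | then if S; B → if then | if B | C | if; C → then | D S S | if; S' → if S' | eps

S is directly left-recursive.
For S: α = {if}, β = {if, if then, B}. Rewrite as S → β S' and S' → α S' | ε.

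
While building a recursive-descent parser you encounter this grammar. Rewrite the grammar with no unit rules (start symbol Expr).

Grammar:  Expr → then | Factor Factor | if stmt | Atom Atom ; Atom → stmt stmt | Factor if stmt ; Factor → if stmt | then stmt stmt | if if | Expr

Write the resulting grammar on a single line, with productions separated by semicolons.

Expr → then | Factor Factor | if stmt | Atom Atom; Atom → stmt stmt | Factor if stmt; Factor → if stmt | then stmt stmt | if if | then | Factor Factor | Atom Atom

Unit pairs: Factor ⇒* {Expr}.
For each unit pair (A, B), copy every non-unit production of B to A, then drop all unit productions.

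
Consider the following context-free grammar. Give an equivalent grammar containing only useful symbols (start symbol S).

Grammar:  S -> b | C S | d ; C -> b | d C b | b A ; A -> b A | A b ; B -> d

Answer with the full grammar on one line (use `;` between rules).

Generating nonterminals: {B, C, S}.
Reachable from S after that: {C, S}.
Removed useless symbols: {A, B} and every production mentioning them.

S -> b | C S | d; C -> b | d C b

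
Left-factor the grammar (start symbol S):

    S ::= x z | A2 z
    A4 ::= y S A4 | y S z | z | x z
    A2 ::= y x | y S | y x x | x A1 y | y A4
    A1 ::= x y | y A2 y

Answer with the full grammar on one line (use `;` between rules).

S ::= x z | A2 z; A4 ::= z | x z | y S A4'; A2 ::= x A1 y | y A2'; A1 ::= x y | y A2 y; A4' ::= A4 | z; A2' ::= S | A4 | x A2''; A2'' ::= ε | x

A4 has alternatives sharing prefix 'y S': factor to A4 → y S A4' with A4' → A4 | z.
A2 has alternatives sharing prefix 'y': factor to A2 → y A2' with A2' → x | S | x x | A4.
A2' has alternatives sharing prefix 'x': factor to A2' → x A2'' with A2'' → ε | x.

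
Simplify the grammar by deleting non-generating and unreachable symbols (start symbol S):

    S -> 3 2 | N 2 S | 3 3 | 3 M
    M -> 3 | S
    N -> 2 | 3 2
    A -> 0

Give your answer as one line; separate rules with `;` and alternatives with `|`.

S -> 3 2 | N 2 S | 3 3 | 3 M; M -> 3 | S; N -> 2 | 3 2

Generating nonterminals: {A, M, N, S}.
Reachable from S after that: {M, N, S}.
Removed useless symbols: {A} and every production mentioning them.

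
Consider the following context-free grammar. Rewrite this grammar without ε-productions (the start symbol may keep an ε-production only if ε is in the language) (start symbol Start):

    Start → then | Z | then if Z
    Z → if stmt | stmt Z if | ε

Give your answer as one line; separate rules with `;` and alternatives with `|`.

Start → then | Z | then if Z | then if | ε; Z → if stmt | stmt Z if | stmt if

Nullable nonterminals: {Start, Z}.
ε ∈ L(G) since Start is nullable, so keep Start → ε.
Expand every rule over subsets of its nullable positions: Start → then if Z gives then if Z | then if. Z → stmt Z if gives stmt Z if | stmt if.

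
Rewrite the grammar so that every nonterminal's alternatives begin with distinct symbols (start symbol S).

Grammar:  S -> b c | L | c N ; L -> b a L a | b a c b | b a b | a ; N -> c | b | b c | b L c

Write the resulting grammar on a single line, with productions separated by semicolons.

L has alternatives sharing prefix 'b a': factor to L → b a L' with L' → L a | c b | b.
N has alternatives sharing prefix 'b': factor to N → b N' with N' → ε | c | L c.

S -> b c | L | c N; L -> a | b a L'; N -> c | b N'; L' -> L a | c b | b; N' -> ε | c | L c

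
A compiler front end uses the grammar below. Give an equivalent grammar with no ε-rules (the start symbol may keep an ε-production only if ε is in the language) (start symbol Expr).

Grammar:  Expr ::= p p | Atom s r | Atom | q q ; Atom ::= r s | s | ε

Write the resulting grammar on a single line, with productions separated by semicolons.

The nullable symbols are {Atom, Expr}.
ε ∈ L(G) since Expr is nullable, so keep Expr → ε.
Add the nullable-subset variants: Expr → Atom s r gives Atom s r | s r.

Expr ::= p p | Atom s r | s r | Atom | q q | ε; Atom ::= r s | s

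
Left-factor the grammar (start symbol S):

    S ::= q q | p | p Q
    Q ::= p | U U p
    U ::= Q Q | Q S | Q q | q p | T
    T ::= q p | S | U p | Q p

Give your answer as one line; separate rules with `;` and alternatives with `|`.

S has alternatives sharing prefix 'p': factor to S → p S' with S' → ε | Q.
U has alternatives sharing prefix 'Q': factor to U → Q U' with U' → Q | S | q.

S ::= q q | p S'; Q ::= p | U U p; U ::= q p | T | Q U'; T ::= q p | S | U p | Q p; S' ::= ε | Q; U' ::= Q | S | q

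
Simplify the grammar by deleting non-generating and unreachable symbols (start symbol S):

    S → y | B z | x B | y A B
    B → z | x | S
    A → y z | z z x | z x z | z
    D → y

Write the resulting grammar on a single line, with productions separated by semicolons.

S → y | B z | x B | y A B; B → z | x | S; A → y z | z z x | z x z | z

Generating nonterminals: {A, B, D, S}.
Reachable from S after that: {A, B, S}.
Removed useless symbols: {D} and every production mentioning them.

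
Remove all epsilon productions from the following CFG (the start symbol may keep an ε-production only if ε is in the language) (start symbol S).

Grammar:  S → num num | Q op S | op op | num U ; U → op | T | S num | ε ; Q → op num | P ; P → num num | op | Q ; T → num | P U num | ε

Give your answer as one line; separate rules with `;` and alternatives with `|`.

Nullable nonterminals: {T, U}.
ε ∉ L(G), so no ε-production is kept.
Expand every rule over subsets of its nullable positions: S → num U gives num U | num. T → P U num gives P U num | P num.

S → num num | Q op S | op op | num U | num; U → op | T | S num; Q → op num | P; P → num num | op | Q; T → num | P U num | P num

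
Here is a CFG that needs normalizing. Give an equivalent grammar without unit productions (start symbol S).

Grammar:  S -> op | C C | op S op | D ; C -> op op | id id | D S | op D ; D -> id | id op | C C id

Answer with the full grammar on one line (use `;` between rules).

S -> id | id op | C C id | op | C C | op S op; C -> op op | id id | D S | op D; D -> id | id op | C C id

Unit pairs: S ⇒* {D}.
Replace each nonterminal's rules with the union of the non-unit rules of every nonterminal it unit-derives.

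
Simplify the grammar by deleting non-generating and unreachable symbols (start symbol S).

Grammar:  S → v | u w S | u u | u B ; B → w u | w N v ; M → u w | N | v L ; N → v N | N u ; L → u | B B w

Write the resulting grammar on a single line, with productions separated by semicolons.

Generating nonterminals: {B, L, M, S}.
Reachable from S after that: {B, S}.
Removed useless symbols: {L, M, N} and every production mentioning them.

S → v | u w S | u u | u B; B → w u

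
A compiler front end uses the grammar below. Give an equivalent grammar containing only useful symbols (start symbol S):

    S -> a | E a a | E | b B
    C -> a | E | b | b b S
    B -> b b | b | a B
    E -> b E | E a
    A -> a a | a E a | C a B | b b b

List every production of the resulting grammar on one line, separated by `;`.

Generating nonterminals: {A, B, C, S}.
Reachable from S after that: {B, S}.
Removed useless symbols: {A, C, E} and every production mentioning them.

S -> a | b B; B -> b b | b | a B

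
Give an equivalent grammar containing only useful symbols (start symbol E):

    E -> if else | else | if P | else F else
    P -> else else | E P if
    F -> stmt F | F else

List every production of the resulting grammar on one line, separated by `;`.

Generating nonterminals: {E, P}.
Reachable from E after that: {E, P}.
Removed useless symbols: {F} and every production mentioning them.

E -> if else | else | if P; P -> else else | E P if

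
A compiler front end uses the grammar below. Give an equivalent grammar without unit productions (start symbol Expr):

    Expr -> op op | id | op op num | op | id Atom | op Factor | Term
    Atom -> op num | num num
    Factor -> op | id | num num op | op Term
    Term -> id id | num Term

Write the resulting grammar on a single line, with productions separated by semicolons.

Expr -> id id | num Term | op op | id | op op num | op | id Atom | op Factor; Atom -> op num | num num; Factor -> op | id | num num op | op Term; Term -> id id | num Term

Unit pairs: Expr ⇒* {Term}.
For each unit pair (A, B), copy every non-unit production of B to A, then drop all unit productions.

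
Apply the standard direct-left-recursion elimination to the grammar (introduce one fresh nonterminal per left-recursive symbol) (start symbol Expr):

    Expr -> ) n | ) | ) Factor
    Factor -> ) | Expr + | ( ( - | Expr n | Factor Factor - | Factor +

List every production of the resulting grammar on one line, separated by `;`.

Expr -> ) n | ) | ) Factor; Factor -> ) Factor1 | Expr + Factor1 | ( ( - Factor1 | Expr n Factor1; Factor1 -> Factor - Factor1 | + Factor1 | epsilon

Factor is directly left-recursive.
For Factor: α = {Factor -, +}, β = {), Expr +, ( ( -, Expr n}. Rewrite as Factor → β Factor1 and Factor1 → α Factor1 | ε.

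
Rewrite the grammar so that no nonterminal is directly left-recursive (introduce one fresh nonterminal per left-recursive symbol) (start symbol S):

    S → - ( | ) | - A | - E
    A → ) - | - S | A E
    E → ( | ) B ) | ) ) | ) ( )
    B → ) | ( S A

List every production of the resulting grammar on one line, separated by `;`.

S → - ( | ) | - A | - E; A → ) - A' | - S A'; E → ( | ) B ) | ) ) | ) ( ); B → ) | ( S A; A' → E A' | ε

A is directly left-recursive.
For A: α = {E}, β = {) -, - S}. Rewrite as A → β A' and A' → α A' | ε.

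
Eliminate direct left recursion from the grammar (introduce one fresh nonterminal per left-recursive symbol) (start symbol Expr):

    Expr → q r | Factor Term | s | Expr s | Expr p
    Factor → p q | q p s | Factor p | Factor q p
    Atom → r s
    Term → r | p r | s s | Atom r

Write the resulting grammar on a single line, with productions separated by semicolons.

Expr → q r Expr1 | Factor Term Expr1 | s Expr1; Factor → p q Factor1 | q p s Factor1; Atom → r s; Term → r | p r | s s | Atom r; Expr1 → s Expr1 | p Expr1 | eps; Factor1 → p Factor1 | q p Factor1 | eps

Left recursion appears on Expr, Factor.
For Expr: α = {s, p}, β = {q r, Factor Term, s}. Rewrite as Expr → β Expr1 and Expr1 → α Expr1 | ε.
For Factor: α = {p, q p}, β = {p q, q p s}. Rewrite as Factor → β Factor1 and Factor1 → α Factor1 | ε.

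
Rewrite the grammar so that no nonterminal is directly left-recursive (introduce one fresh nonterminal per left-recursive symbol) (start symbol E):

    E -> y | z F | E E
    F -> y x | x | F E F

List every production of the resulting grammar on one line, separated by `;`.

E -> y E' | z F E'; F -> y x F' | x F'; E' -> E E' | ε; F' -> E F F' | ε

E, F are directly left-recursive.
For E: α = {E}, β = {y, z F}. Rewrite as E → β E' and E' → α E' | ε.
For F: α = {E F}, β = {y x, x}. Rewrite as F → β F' and F' → α F' | ε.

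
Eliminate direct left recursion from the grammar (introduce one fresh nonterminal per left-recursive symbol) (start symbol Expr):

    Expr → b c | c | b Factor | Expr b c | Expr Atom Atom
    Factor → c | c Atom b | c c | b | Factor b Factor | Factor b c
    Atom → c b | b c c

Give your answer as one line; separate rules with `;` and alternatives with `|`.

Directly left-recursive nonterminals: Expr, Factor.
For Expr: α = {b c, Atom Atom}, β = {b c, c, b Factor}. Rewrite as Expr → β Expr1 and Expr1 → α Expr1 | ε.
For Factor: α = {b Factor, b c}, β = {c, c Atom b, c c, b}. Rewrite as Factor → β Factor1 and Factor1 → α Factor1 | ε.

Expr → b c Expr1 | c Expr1 | b Factor Expr1; Factor → c Factor1 | c Atom b Factor1 | c c Factor1 | b Factor1; Atom → c b | b c c; Expr1 → b c Expr1 | Atom Atom Expr1 | ε; Factor1 → b Factor Factor1 | b c Factor1 | ε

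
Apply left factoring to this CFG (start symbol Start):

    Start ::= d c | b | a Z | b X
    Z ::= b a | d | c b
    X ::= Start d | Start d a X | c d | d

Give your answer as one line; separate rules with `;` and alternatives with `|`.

Start ::= d c | a Z | b Start1; Z ::= b a | d | c b; X ::= c d | d | Start d X1; Start1 ::= ε | X; X1 ::= ε | a X

Start has alternatives sharing prefix 'b': factor to Start → b Start1 with Start1 → ε | X.
X has alternatives sharing prefix 'Start d': factor to X → Start d X1 with X1 → ε | a X.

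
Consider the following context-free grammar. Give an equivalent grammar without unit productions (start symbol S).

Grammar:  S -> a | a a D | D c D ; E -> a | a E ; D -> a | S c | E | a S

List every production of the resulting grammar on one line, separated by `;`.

Unit pairs: D ⇒* {E}.
For each unit pair (A, B), copy every non-unit production of B to A, then drop all unit productions.

S -> a | a a D | D c D; E -> a | a E; D -> a | a E | S c | a S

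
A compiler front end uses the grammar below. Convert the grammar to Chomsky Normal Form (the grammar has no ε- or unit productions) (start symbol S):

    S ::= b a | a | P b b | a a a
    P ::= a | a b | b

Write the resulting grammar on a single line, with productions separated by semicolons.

S ::= X1 X2 | a | P Y1 | X2 Y2; P ::= a | X2 X1 | b; X1 ::= b; X2 ::= a; Y1 ::= X1 X1; Y2 ::= X2 X2

Introduce a nonterminal for each terminal appearing in a rule of length ≥ 2: X1 → b, X2 → a.
Binarize each right-hand side of length ≥ 3 by chaining fresh nonterminals (Y1, Y2, …): affected rules were S → P X1 X1; S → X2 X2 X2.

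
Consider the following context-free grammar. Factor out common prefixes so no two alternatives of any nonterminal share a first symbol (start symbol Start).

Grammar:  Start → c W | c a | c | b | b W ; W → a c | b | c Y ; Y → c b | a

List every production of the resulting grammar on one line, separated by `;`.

Start → c Start1 | b Start2; W → a c | b | c Y; Y → c b | a; Start1 → W | a | ε; Start2 → ε | W

Start has alternatives sharing prefix 'c': factor to Start → c Start1 with Start1 → W | a | ε.
Start has alternatives sharing prefix 'b': factor to Start → b Start2 with Start2 → ε | W.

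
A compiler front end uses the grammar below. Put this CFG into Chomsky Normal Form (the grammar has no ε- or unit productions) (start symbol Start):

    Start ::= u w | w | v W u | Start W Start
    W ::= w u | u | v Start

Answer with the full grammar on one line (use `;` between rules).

Start ::= X1 X2 | w | X3 Y1 | Start Y2; W ::= X2 X1 | u | X3 Start; X1 ::= u; X2 ::= w; X3 ::= v; Y1 ::= W X1; Y2 ::= W Start

Introduce a nonterminal for each terminal appearing in a rule of length ≥ 2: X1 → u, X2 → w, X3 → v.
Binarize each right-hand side of length ≥ 3 by chaining fresh nonterminals (Y1, Y2, …): affected rules were Start → X3 W X1; Start → Start W Start.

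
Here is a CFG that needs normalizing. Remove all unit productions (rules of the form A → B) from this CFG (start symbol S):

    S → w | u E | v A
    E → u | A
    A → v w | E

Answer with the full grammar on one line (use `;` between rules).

S → w | u E | v A; E → u | v w; A → u | v w

Unit pairs: A ⇒* {E}; E ⇒* {A}.
For every A with A ⇒* B via unit rules, add B's non-unit alternatives to A; then delete every rule of the form X → Y.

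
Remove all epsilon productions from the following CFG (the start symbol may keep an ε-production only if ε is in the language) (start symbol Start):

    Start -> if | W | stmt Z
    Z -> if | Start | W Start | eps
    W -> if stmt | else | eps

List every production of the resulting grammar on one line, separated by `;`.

Start -> if | W | stmt Z | stmt | ε; Z -> if | Start | W Start | W; W -> if stmt | else

Nullable set = {Start, W, Z}.
ε ∈ L(G) since Start is nullable, so keep Start → ε.
Expand every rule over subsets of its nullable positions: Start → stmt Z gives stmt Z | stmt. Z → W Start gives W Start | W.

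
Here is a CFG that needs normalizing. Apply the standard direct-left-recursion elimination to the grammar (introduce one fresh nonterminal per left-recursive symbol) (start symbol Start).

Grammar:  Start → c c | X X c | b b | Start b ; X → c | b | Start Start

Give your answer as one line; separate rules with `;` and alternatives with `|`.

Start → c c Start1 | X X c Start1 | b b Start1; X → c | b | Start Start; Start1 → b Start1 | epsilon

Left recursion appears on Start.
For Start: α = {b}, β = {c c, X X c, b b}. Rewrite as Start → β Start1 and Start1 → α Start1 | ε.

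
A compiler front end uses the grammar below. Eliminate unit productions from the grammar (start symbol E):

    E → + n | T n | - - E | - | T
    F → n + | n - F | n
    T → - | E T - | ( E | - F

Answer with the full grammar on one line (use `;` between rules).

Unit pairs: E ⇒* {T}.
For every A with A ⇒* B via unit rules, add B's non-unit alternatives to A; then delete every rule of the form X → Y.

E → + n | T n | - - E | - | E T - | ( E | - F; F → n + | n - F | n; T → - | E T - | ( E | - F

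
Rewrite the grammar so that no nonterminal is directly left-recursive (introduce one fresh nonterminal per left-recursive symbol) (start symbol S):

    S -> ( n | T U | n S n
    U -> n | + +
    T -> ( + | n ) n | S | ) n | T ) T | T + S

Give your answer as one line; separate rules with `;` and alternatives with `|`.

S -> ( n | T U | n S n; U -> n | + +; T -> ( + T' | n ) n T' | S T' | ) n T'; T' -> ) T T' | + S T' | ε

Directly left-recursive nonterminal: T.
For T: α = {) T, + S}, β = {( +, n ) n, S, ) n}. Rewrite as T → β T' and T' → α T' | ε.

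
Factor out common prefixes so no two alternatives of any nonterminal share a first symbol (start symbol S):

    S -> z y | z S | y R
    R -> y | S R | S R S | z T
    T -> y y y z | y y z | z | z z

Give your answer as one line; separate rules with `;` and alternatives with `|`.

S has alternatives sharing prefix 'z': factor to S → z S' with S' → y | S.
R has alternatives sharing prefix 'S R': factor to R → S R R' with R' → ε | S.
T has alternatives sharing prefix 'y y': factor to T → y y T' with T' → y z | z.
T has alternatives sharing prefix 'z': factor to T → z T'' with T'' → ε | z.

S -> y R | z S'; R -> y | z T | S R R'; T -> y y T' | z T''; S' -> y | S; R' -> ε | S; T' -> y z | z; T'' -> ε | z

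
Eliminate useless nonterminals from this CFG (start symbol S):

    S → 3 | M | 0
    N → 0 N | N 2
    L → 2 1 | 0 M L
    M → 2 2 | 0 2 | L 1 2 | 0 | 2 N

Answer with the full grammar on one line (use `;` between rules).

Generating nonterminals: {L, M, S}.
Reachable from S after that: {L, M, S}.
Removed useless symbols: {N} and every production mentioning them.

S → 3 | M | 0; L → 2 1 | 0 M L; M → 2 2 | 0 2 | L 1 2 | 0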